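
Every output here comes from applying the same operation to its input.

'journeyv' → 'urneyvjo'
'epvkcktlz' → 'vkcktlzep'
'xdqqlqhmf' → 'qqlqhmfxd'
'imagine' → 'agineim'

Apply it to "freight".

eightfr

What's happening: move the first 2 characters to the end (rotate left by 2).
On "freight" that produces "eightfr".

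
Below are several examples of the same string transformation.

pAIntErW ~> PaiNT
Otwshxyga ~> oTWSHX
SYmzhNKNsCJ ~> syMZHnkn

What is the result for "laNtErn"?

The pattern: flip the case of every letter, then delete the last 3 characters.
"laNtErn" → "LAnTeRN" → "LAnT".

LAnT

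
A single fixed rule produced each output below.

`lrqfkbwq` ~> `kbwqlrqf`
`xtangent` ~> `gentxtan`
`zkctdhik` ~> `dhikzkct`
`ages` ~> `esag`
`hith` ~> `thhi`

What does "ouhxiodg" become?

The transformation: swap the front and back halves of the string.
So "ouhxiodg" becomes "iodgouhx".

iodgouhx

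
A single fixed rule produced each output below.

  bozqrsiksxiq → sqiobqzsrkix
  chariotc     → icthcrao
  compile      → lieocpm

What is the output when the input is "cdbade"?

beddca

What's happening: swap each adjacent pair of characters (1↔2, 3↔4, ...), then move the last 3 characters to the front (rotate right by 3).
Applying both steps to "cdbade": "dcabed", then "beddca".
(Check on "compile": → "ocpmlie" → "lieocpm" ✓)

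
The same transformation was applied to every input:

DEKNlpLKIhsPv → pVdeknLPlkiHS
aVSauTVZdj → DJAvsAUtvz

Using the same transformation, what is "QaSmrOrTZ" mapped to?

The transformation: move the last 2 characters to the front (rotate right by 2), then flip the case of every letter.
Applying both steps to "QaSmrOrTZ": "TZQaSmrOr", then "tzqAsMRoR".

tzqAsMRoR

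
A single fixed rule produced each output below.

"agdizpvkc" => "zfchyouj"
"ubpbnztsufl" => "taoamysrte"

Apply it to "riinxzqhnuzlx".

Rule — shift every letter 1 place backward in the alphabet (wrapping around), then delete the last character.
On "riinxzqhnuzlx": the first step gives "qhhmwypgmtykw", and the second then gives "qhhmwypgmtyk".

qhhmwypgmtyk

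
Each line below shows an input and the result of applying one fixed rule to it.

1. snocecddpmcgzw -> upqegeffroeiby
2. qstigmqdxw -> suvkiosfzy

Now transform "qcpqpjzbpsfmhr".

sersrlbdruhojt

Looking at the pairs, the operation is to shift every letter 2 places forward in the alphabet (wrapping around).
So "qcpqpjzbpsfmhr" becomes "sersrlbdruhojt".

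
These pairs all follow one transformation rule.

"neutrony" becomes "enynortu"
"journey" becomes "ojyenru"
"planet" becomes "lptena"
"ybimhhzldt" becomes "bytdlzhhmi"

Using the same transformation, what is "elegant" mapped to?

letnage

The transformation: move the first 2 characters to the end (rotate left by 2), then reverse the string.
So "elegant" becomes "letnage".
(Check on "journey": → "urneyjo" → "ojyenru" ✓)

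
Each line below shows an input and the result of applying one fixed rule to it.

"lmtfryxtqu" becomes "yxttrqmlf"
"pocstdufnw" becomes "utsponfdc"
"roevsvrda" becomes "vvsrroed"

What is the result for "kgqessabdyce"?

yssqkgedcba

In each case the input is transformed by: delete the last character, then sort the characters into reverse alphabetical order.
So "kgqessabdyce" becomes "yssqkgedcba".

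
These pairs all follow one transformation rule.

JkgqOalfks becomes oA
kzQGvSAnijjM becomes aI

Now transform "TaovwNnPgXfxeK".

AOE

The rule is to flip the case of every letter, then keep only the vowels.
Starting from "TaovwNnPgXfxeK": after the first operation, "tAOVWnNpGxFXEk"; after the second, "AOE".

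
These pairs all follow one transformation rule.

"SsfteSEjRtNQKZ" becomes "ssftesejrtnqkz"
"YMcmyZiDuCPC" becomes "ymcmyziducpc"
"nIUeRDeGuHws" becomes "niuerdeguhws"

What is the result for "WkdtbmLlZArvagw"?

What's happening: convert every letter to lowercase.
Applying that to "WkdtbmLlZArvagw" gives "wkdtbmllzarvagw".

wkdtbmllzarvagw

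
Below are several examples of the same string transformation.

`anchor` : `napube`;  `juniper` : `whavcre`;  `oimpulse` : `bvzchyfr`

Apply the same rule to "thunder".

Rule — shift every letter 13 places forward in the alphabet (wrapping around) — i.e. ROT13.
On "thunder" that produces "guhaqre".

guhaqre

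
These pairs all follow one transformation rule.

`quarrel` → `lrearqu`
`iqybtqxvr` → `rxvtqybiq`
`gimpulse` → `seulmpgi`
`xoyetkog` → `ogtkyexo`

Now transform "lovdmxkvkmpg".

pgkmkvmxvdlo

Rule — swap each adjacent pair of characters (1↔2, 3↔4, ...), then reverse the string.
Applying that to "lovdmxkvkmpg" gives "pgkmkvmxvdlo".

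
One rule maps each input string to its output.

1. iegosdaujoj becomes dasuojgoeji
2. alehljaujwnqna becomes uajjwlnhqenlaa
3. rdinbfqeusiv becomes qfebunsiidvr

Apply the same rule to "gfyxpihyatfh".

hiypaxtyffhg

Rule — take characters alternately from the front and the back (1st, last, 2nd, 2nd-last, ...), then reverse the string.
Applying both steps to "gfyxpihyatfh": "ghffytxapyih", then "hiypaxtyffhg".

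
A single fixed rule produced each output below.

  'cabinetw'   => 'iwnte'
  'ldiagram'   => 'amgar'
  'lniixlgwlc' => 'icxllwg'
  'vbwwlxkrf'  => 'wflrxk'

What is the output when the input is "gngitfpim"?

imtifp

Each output is the input with this applied: delete the first 3 characters, then take characters alternately from the front and the back (1st, last, 2nd, 2nd-last, ...).
"gngitfpim" → "imtifp".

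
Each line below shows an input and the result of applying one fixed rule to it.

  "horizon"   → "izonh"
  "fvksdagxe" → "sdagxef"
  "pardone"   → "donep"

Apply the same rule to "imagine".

ginei

In each case the input is transformed by: move the first character to the end, then delete the first 2 characters.
Starting from "imagine": after the first operation, "maginei"; after the second, "ginei".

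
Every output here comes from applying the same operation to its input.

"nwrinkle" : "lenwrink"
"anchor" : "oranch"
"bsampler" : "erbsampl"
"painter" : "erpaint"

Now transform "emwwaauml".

mlemwwaau

The rule is to move the last 2 characters to the front (rotate right by 2).
For "emwwaauml" the result is "mlemwwaau".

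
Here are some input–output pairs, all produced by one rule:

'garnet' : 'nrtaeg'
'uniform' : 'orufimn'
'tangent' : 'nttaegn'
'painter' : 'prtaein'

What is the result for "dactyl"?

Each output is the input with this applied: sort the characters into alphabetical order, then move the last 3 characters to the front (rotate right by 3).
Working it through for "dactyl": intermediate "acdlty", final "ltyacd".

ltyacd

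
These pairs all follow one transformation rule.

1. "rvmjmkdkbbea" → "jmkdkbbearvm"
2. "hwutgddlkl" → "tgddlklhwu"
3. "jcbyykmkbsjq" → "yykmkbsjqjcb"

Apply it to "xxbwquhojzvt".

Rule — move the first 3 characters to the end (rotate left by 3).
On "xxbwquhojzvt" that produces "wquhojzvtxxb".

wquhojzvtxxb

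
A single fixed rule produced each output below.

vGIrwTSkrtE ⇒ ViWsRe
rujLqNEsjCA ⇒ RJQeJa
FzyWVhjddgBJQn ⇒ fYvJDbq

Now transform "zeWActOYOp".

What's happening: flip the case of every letter, then keep every other character starting from the first (positions 1st, 3rd, 5th, ...).
On "zeWActOYOp": the first step gives "ZEwaCToyoP", and the second then gives "ZwCoo".

ZwCoo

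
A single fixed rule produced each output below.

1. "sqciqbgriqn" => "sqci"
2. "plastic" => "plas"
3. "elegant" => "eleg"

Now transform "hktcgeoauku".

The pattern: keep only the first 4 characters.
For "hktcgeoauku" the result is "hktc".

hktc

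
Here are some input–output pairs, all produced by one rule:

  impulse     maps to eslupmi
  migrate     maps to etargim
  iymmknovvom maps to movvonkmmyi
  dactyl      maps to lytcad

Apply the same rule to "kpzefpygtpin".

niptgypfezpk

In each case the input is transformed by: reverse the string.
So "kpzefpygtpin" becomes "niptgypfezpk".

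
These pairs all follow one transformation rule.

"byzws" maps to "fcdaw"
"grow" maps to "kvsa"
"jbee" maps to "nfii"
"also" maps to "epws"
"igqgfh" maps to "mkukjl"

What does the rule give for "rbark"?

vfevo

In each case the input is transformed by: shift every letter 4 places forward in the alphabet (wrapping around).
On "rbark" that produces "vfevo".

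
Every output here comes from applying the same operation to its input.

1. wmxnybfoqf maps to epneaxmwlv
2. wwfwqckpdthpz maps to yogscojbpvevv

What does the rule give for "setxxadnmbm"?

The transformation: shift every letter 1 place backward in the alphabet (wrapping around), then reverse the string.
Applying that to "setxxadnmbm" gives "lalmczwwsdr".

lalmczwwsdr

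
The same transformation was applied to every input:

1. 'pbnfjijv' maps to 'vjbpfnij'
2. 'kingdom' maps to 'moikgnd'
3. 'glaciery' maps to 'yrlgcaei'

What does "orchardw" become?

The transformation: move the last 2 characters to the front (rotate right by 2), then swap each adjacent pair of characters (1↔2, 3↔4, ...).
So "orchardw" becomes "wdrohcra".

wdrohcra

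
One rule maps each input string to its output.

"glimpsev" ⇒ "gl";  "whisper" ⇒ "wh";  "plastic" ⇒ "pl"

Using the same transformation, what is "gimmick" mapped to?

gi

Each output is the input with this applied: keep only the first 2 characters.
So "gimmick" becomes "gi".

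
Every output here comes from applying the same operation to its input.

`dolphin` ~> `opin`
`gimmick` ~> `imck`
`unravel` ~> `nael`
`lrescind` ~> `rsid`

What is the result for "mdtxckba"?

The rule is to swap each adjacent pair of characters (1↔2, 3↔4, ...), then keep every other character starting from the first (positions 1st, 3rd, 5th, ...).
Applying both steps to "mdtxckba": "dmxtkcab", then "dxka".

dxka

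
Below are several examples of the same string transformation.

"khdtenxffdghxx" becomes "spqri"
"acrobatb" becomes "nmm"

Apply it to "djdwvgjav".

ugl

What's happening: keep one character in every 3, starting at position 2 (positions 2nd, 5th, 8th, ...), then shift every letter 11 places forward in the alphabet (wrapping around).
For "djdwvgjav", step one produces "jva"; step two turns that into "ugl".
(Check on "khdtenxffdghxx": → "hefgx" → "spqri" ✓)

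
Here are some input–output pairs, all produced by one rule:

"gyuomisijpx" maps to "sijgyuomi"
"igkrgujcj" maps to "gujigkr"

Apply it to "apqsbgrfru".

grfapqsb

What's happening: delete the last 2 characters, then move the last 3 characters to the front (rotate right by 3).
Applying both steps to "apqsbgrfru": "apqsbgrf", then "grfapqsb".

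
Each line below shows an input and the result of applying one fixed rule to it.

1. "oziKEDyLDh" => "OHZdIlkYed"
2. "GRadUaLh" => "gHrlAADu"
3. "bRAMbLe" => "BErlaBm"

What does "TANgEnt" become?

tTaNneG

In each case the input is transformed by: flip the case of every letter, then take characters alternately from the front and the back (1st, last, 2nd, 2nd-last, ...).
On "TANgEnt": the first step gives "tanGeNT", and the second then gives "tTaNneG".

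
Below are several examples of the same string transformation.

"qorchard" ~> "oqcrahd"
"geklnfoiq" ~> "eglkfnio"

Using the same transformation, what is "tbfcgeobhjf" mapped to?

btcfegbojh

In each case the input is transformed by: swap each adjacent pair of characters (1↔2, 3↔4, ...), then delete the last character.
Working it through for "tbfcgeobhjf": intermediate "btcfegbojhf", final "btcfegbojh".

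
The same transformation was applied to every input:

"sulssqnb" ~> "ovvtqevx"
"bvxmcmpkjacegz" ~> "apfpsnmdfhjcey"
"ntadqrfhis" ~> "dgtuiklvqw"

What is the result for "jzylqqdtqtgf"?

The rule is to move the first 2 characters to the end (rotate left by 2), then shift every letter 3 places forward in the alphabet (wrapping around).
"jzylqqdtqtgf" → "bottgwtwjimc".

bottgwtwjimc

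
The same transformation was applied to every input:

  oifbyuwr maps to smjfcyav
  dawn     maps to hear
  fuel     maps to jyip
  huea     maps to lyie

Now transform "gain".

kemr

Rule — shift every letter 4 places forward in the alphabet (wrapping around).
Applying that to "gain" gives "kemr".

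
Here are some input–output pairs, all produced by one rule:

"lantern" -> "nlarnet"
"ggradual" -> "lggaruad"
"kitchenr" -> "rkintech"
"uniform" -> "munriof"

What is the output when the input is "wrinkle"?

ewrlikn

The transformation: swap the first and last characters, then take characters alternately from the front and the back (1st, last, 2nd, 2nd-last, ...).
Applying both steps to "wrinkle": "erinklw", then "ewrlikn".
(Check on "uniform": → "mniforu" → "munriof" ✓)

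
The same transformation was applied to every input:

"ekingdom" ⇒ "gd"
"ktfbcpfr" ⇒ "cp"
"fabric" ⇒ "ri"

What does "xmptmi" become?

tm

In each case the input is transformed by: swap the front and back halves of the string, then keep only the first 2 characters.
"xmptmi" → "tm".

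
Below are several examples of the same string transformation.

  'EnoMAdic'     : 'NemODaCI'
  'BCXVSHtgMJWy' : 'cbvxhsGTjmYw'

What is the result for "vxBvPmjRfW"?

XVVbMprJwF

The transformation: swap each adjacent pair of characters (1↔2, 3↔4, ...), then flip the case of every letter.
Working it through for "vxBvPmjRfW": intermediate "xvvBmPRjWf", final "XVVbMprJwF".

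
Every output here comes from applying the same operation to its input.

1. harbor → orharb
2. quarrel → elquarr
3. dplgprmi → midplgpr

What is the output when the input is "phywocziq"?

iqphywocz

Each output is the input with this applied: move the last 2 characters to the front (rotate right by 2).
"phywocziq" → "iqphywocz".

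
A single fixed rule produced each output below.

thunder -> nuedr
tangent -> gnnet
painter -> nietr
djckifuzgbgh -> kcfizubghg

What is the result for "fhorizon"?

The pattern: swap each adjacent pair of characters (1↔2, 3↔4, ...), then delete the first 2 characters.
Working it through for "fhorizon": intermediate "hfrozino", final "rozino".

rozino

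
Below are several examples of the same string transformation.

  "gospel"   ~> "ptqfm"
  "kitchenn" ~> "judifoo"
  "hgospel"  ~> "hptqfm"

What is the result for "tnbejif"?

The transformation: delete the first character, then shift every letter 1 place forward in the alphabet (wrapping around).
On "tnbejif": the first step gives "nbejif", and the second then gives "ocfkjg".

ocfkjg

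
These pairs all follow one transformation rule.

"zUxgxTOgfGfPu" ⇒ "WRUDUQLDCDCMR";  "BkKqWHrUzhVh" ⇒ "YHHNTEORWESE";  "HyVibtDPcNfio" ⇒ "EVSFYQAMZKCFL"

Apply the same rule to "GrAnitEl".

The pattern: shift every letter 3 places backward in the alphabet (wrapping around), then convert every letter to uppercase.
Working it through for "GrAnitEl": intermediate "DoXkfqBi", final "DOXKFQBI".

DOXKFQBI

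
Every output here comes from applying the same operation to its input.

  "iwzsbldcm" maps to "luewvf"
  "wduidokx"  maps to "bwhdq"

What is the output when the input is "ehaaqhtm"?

Each output is the input with this applied: delete the first 3 characters, then shift every letter 7 places backward in the alphabet (wrapping around).
On "ehaaqhtm" that produces "tjamf".

tjamf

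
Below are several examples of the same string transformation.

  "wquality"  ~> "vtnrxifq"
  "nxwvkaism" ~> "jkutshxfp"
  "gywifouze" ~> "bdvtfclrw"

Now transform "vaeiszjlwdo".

The pattern: move the last character to the front, then shift every letter 3 places backward in the alphabet (wrapping around).
On "vaeiszjlwdo": the first step gives "ovaeiszjlwd", and the second then gives "lsxbfpwgita".

lsxbfpwgita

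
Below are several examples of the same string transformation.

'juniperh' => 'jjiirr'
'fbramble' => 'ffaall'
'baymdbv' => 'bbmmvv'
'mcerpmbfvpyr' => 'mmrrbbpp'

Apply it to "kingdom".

kkggmm

In each case the input is transformed by: keep one character in every 3, starting at position 1 (positions 1st, 4th, 7th, ...), then double every character.
For "kingdom", step one produces "kgm"; step two turns that into "kkggmm".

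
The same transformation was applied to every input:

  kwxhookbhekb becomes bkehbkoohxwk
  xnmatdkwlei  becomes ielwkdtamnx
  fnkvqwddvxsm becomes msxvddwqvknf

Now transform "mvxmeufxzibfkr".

The transformation: reverse the string.
Applying that to "mvxmeufxzibfkr" gives "rkfbizxfuemxvm".

rkfbizxfuemxvm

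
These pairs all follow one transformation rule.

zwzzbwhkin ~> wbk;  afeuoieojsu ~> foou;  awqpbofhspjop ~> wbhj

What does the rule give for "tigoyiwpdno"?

The pattern: keep one character in every 3, starting at position 2 (positions 2nd, 5th, 8th, ...).
Doing the same to "tigoyiwpdno": "iypo".

iypo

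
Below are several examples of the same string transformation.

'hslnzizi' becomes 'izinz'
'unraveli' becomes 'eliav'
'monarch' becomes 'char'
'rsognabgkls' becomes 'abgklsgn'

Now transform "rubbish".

Rule — delete the first 3 characters, then move the first 2 characters to the end (rotate left by 2).
On "rubbish" that produces "shbi".

shbi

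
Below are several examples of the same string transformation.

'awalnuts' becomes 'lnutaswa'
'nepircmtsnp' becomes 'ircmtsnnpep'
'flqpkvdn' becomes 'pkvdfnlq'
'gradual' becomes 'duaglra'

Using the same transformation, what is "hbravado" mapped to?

Rule — swap the first and last characters, then move the first 3 characters to the end (rotate left by 3).
Starting from "hbravado": after the first operation, "obravadh"; after the second, "avadhobr".

avadhobr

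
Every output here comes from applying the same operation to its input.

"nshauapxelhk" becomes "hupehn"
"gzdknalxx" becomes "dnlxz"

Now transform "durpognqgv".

In each case the input is transformed by: move the first 2 characters to the end (rotate left by 2), then keep every other character starting from the first (positions 1st, 3rd, 5th, ...).
For "durpognqgv", step one produces "rpognqgvdu"; step two turns that into "rongd".
(Check on "gzdknalxx": → "dknalxxgz" → "dnlxz" ✓)

rongd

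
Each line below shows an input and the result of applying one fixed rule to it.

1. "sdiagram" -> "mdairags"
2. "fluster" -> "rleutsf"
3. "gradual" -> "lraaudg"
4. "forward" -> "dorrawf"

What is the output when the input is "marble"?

The pattern: take characters alternately from the front and the back (1st, last, 2nd, 2nd-last, ...), then move the first character to the end.
Applying that to "marble" gives "ealrbm".

ealrbm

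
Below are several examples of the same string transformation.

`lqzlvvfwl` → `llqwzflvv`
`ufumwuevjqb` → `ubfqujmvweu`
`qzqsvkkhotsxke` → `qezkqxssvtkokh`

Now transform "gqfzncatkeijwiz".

gzqifwzjniceakt

In each case the input is transformed by: take characters alternately from the front and the back (1st, last, 2nd, 2nd-last, ...).
"gqfzncatkeijwiz" → "gzqifwzjniceakt".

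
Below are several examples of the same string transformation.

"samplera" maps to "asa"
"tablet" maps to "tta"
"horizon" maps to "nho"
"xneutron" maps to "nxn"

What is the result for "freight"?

Rule — move the last character to the front, then keep only the first 3 characters.
On "freight": the first step gives "tfreigh", and the second then gives "tfr".
(Check on "samplera": → "asampler" → "asa" ✓)

tfr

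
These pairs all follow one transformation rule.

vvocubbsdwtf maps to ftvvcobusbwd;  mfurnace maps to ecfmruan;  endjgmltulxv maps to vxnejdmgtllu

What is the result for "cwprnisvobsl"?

Looking at the pairs, the operation is to move the last 2 characters to the front (rotate right by 2), then swap each adjacent pair of characters (1↔2, 3↔4, ...).
Applying both steps to "cwprnisvobsl": "slcwprnisvob", then "lswcrpinvsbo".

lswcrpinvsbo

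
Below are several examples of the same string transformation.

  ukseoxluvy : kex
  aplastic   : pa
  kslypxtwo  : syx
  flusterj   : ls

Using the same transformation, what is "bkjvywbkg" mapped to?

In each case the input is transformed by: delete the last 3 characters, then keep every other character starting from the second (positions 2nd, 4th, 6th, ...).
For "bkjvywbkg" the result is "kvw".

kvw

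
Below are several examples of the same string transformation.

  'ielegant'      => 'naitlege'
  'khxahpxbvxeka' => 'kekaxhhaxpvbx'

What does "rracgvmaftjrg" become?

rjrgargcmvfat

What's happening: move the last 3 characters to the front (rotate right by 3), then swap each adjacent pair of characters (1↔2, 3↔4, ...).
On "rracgvmaftjrg": the first step gives "jrgrracgvmaft", and the second then gives "rjrgargcmvfat".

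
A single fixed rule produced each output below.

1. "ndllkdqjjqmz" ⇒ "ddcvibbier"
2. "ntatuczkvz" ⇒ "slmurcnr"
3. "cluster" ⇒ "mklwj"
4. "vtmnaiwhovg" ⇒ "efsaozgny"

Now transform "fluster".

Each output is the input with this applied: shift every letter 8 places backward in the alphabet (wrapping around), then delete the first 2 characters.
On "fluster": the first step gives "xdmklwj", and the second then gives "mklwj".

mklwj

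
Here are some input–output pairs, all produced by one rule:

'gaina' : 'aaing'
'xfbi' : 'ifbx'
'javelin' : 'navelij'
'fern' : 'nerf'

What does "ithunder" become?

rthundei

The pattern: swap the first and last characters.
Applying that to "ithunder" gives "rthundei".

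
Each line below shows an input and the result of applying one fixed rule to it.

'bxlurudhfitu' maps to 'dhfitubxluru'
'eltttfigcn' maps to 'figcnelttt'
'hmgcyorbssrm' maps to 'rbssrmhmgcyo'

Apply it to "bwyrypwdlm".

Rule — swap the front and back halves of the string.
Applying that to "bwyrypwdlm" gives "pwdlmbwyry".

pwdlmbwyry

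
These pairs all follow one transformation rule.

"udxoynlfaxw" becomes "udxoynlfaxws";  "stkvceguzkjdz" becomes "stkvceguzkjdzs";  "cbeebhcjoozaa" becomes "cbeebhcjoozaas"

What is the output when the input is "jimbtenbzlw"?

jimbtenbzlws

In each case the input is transformed by: append "s".
On "jimbtenbzlw" that produces "jimbtenbzlws".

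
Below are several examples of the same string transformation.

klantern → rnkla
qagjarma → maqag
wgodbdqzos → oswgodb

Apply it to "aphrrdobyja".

What's happening: move the last 2 characters to the front (rotate right by 2), then delete the last 3 characters.
Starting from "aphrrdobyja": after the first operation, "jaaphrrdoby"; after the second, "jaaphrrd".

jaaphrrd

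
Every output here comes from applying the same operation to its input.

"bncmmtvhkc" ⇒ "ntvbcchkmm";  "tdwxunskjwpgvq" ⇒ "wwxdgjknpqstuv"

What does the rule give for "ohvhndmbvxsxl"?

vxxbdhhlmnosv

Rule — sort the characters into alphabetical order, then move the last 3 characters to the front (rotate right by 3).
Working it through for "ohvhndmbvxsxl": intermediate "bdhhlmnosvvxx", final "vxxbdhhlmnosv".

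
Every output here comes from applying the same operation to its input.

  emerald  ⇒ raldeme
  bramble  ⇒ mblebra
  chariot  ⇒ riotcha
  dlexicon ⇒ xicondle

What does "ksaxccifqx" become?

The rule is to move the first 3 characters to the end (rotate left by 3).
On "ksaxccifqx" that produces "xccifqxksa".

xccifqxksa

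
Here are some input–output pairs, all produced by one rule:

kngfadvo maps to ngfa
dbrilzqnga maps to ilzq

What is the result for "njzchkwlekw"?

hkwl

In each case the input is transformed by: move the last 3 characters to the front (rotate right by 3), then keep only the last 4 characters.
For "njzchkwlekw", step one produces "ekwnjzchkwl"; step two turns that into "hkwl".
(Check on "kngfadvo": → "dvokngfa" → "ngfa" ✓)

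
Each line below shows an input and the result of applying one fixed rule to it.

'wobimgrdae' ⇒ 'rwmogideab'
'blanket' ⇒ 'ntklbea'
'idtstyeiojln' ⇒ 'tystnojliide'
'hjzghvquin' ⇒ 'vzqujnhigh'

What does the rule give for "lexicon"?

Each output is the input with this applied: sort the characters into reverse alphabetical order, then swap each adjacent pair of characters (1↔2, 3↔4, ...).
On "lexicon": the first step gives "xonliec", and the second then gives "oxlneic".

oxlneic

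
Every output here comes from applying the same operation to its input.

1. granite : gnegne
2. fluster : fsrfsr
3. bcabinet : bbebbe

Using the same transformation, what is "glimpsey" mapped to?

The rule is to keep one character in every 3, starting at position 1 (positions 1st, 4th, 7th, ...), then write the whole string twice.
Working it through for "glimpsey": intermediate "gme", final "gmegme".

gmegme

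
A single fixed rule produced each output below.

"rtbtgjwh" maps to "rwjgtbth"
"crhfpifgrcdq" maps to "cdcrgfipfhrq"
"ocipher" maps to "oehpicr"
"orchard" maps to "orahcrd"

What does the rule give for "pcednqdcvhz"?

Each output is the input with this applied: reverse the string, then swap the first and last characters.
For "pcednqdcvhz" the result is "phvcdqndecz".

phvcdqndecz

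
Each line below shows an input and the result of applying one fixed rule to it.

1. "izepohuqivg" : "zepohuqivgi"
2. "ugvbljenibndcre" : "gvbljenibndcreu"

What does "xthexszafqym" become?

thexszafqymx

Each output is the input with this applied: move the first character to the end.
Applying that to "xthexszafqym" gives "thexszafqymx".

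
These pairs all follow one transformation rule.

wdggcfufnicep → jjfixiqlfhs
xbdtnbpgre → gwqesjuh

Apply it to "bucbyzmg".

The rule is to shift every letter 3 places forward in the alphabet (wrapping around), then delete the first 2 characters.
Working it through for "bucbyzmg": intermediate "exfebcpj", final "febcpj".

febcpj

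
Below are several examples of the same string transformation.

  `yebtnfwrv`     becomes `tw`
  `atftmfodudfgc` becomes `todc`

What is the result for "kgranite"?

Rule — delete the first character, then keep one character in every 3, starting at position 3 (positions 3rd, 6th, 9th, ...).
Applying both steps to "kgranite": "granite", then "at".

at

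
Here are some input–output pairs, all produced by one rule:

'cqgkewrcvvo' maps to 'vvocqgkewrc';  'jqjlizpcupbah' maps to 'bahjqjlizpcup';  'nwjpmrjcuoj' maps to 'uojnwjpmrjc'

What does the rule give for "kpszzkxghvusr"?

usrkpszzkxghv

What's happening: move the last 3 characters to the front (rotate right by 3).
So "kpszzkxghvusr" becomes "usrkpszzkxghv".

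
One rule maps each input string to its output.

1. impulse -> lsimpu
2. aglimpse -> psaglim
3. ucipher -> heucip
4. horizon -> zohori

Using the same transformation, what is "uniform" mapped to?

orunif

Rule — delete the last character, then move the last 2 characters to the front (rotate right by 2).
Applying both steps to "uniform": "unifor", then "orunif".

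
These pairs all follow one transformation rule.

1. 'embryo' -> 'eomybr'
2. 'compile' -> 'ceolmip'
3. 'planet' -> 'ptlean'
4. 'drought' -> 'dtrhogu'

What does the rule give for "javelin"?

The rule is to take characters alternately from the front and the back (1st, last, 2nd, 2nd-last, ...).
Doing the same to "javelin": "jnaivle".

jnaivle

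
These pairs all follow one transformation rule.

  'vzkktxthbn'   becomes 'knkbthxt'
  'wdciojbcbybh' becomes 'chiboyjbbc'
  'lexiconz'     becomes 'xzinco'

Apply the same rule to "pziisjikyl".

In each case the input is transformed by: delete the first 2 characters, then take characters alternately from the front and the back (1st, last, 2nd, 2nd-last, ...).
Starting from "pziisjikyl": after the first operation, "iisjikyl"; after the second, "iliyskji".

iliyskji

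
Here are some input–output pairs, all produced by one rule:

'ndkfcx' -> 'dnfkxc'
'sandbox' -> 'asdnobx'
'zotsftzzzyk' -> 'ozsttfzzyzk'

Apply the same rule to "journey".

ojrueny

Each output is the input with this applied: swap each adjacent pair of characters (1↔2, 3↔4, ...).
Applying that to "journey" gives "ojrueny".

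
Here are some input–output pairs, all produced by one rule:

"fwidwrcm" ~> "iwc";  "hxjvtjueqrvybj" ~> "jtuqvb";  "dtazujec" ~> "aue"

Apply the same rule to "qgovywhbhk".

oyhh

Rule — delete the first 2 characters, then keep every other character starting from the first (positions 1st, 3rd, 5th, ...).
For "qgovywhbhk", step one produces "ovywhbhk"; step two turns that into "oyhh".
(Check on "fwidwrcm": → "idwrcm" → "iwc" ✓)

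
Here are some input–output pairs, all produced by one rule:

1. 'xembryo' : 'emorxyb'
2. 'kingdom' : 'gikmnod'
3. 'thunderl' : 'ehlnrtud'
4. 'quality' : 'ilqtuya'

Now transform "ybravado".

abdorvya

Looking at the pairs, the operation is to sort the characters into alphabetical order, then move the first character to the end.
"ybravado" → "aabdorvy" → "abdorvya".
(Check on "thunderl": → "dehlnrtu" → "ehlnrtud" ✓)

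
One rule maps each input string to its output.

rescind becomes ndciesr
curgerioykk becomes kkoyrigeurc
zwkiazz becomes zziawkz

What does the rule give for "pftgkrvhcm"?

The transformation: reverse the string, then swap each adjacent pair of characters (1↔2, 3↔4, ...).
Working it through for "pftgkrvhcm": intermediate "mchvrkgtfp", final "cmvhkrtgpf".

cmvhkrtgpf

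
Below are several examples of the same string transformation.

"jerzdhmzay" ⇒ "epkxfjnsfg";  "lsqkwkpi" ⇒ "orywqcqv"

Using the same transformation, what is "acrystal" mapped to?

In each case the input is transformed by: shift every letter 6 places forward in the alphabet (wrapping around), then move the last character to the front.
"acrystal" → "gixeyzgr" → "rgixeyzg".

rgixeyzg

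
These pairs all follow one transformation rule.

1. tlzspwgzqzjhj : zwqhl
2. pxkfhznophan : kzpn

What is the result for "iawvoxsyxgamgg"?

wxxmi

The transformation: move the first 2 characters to the end (rotate left by 2), then keep one character in every 3, starting at position 1 (positions 1st, 4th, 7th, ...).
On "iawvoxsyxgamgg": the first step gives "wvoxsyxgamggia", and the second then gives "wxxmi".
(Check on "tlzspwgzqzjhj": → "zspwgzqzjhjtl" → "zwqhl" ✓)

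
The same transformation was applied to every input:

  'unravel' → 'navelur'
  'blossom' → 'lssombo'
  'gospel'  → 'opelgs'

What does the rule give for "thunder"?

Looking at the pairs, the operation is to move the first 2 characters to the end (rotate left by 2), then swap the first and last characters.
On "thunder": the first step gives "underth", and the second then gives "hndertu".

hndertu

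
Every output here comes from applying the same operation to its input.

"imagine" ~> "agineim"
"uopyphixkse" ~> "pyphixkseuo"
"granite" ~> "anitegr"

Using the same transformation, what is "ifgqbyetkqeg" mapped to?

The pattern: move the first 2 characters to the end (rotate left by 2).
On "ifgqbyetkqeg" that produces "gqbyetkqegif".

gqbyetkqegif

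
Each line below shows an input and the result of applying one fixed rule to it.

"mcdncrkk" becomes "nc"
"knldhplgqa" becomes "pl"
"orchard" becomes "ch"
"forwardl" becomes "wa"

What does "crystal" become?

ys

Rule — move the last 3 characters to the front (rotate right by 3), then keep only the last 2 characters.
On "crystal": the first step gives "talcrys", and the second then gives "ys".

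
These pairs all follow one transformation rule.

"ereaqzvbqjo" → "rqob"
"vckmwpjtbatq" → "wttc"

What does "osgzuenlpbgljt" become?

utslg

Looking at the pairs, the operation is to keep one character in every 3, starting at position 2 (positions 2nd, 5th, 8th, ...), then sort the characters into reverse alphabetical order.
Working it through for "osgzuenlpbgljt": intermediate "sulgt", final "utslg".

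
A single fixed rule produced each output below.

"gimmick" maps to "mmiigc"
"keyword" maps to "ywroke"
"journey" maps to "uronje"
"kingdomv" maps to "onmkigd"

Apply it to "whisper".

The rule is to delete the last character, then sort the characters into reverse alphabetical order.
"whisper" → "whispe" → "wspihe".

wspihe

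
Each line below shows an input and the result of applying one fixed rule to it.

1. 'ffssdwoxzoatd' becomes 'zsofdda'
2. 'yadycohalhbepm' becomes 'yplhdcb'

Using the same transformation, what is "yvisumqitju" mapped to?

yuutqi

Each output is the input with this applied: keep every other character starting from the first (positions 1st, 3rd, 5th, ...), then sort the characters into reverse alphabetical order.
On "yvisumqitju": the first step gives "yiuqtu", and the second then gives "yuutqi".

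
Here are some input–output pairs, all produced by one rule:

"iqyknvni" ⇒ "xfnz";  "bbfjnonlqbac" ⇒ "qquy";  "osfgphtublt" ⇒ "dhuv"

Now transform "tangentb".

ipcv

The rule is to shift every letter 11 places backward in the alphabet (wrapping around), then keep only the first 4 characters.
Starting from "tangentb": after the first operation, "ipcvtciq"; after the second, "ipcv".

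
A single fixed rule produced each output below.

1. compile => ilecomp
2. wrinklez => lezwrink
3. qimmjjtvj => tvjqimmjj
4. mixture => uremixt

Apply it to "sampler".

In each case the input is transformed by: move the last 3 characters to the front (rotate right by 3).
For "sampler" the result is "lersamp".

lersamp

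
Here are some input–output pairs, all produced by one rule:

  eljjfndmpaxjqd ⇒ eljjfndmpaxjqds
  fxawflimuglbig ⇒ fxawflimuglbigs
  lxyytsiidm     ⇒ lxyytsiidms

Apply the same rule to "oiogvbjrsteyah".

In each case the input is transformed by: append "s".
Doing the same to "oiogvbjrsteyah": "oiogvbjrsteyahs".

oiogvbjrsteyahs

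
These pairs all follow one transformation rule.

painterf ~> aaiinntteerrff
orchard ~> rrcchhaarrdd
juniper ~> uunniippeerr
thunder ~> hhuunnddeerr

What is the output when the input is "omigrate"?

mmiiggrraattee

Rule — delete the first character, then double every character.
Starting from "omigrate": after the first operation, "migrate"; after the second, "mmiiggrraattee".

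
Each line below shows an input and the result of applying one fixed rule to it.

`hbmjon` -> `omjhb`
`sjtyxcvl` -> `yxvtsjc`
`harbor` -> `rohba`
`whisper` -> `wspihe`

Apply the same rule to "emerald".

The rule is to delete the last character, then sort the characters into reverse alphabetical order.
Starting from "emerald": after the first operation, "emeral"; after the second, "rmleea".

rmleea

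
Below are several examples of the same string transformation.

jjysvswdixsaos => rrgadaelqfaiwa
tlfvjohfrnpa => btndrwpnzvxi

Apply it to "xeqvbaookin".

What's happening: shift every letter 8 places forward in the alphabet (wrapping around).
"xeqvbaookin" → "fmydjiwwsqv".

fmydjiwwsqv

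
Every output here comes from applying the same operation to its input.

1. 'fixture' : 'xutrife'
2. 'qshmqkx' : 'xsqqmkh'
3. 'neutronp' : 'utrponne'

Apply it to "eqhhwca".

Rule — sort the characters into reverse alphabetical order.
Applying that to "eqhhwca" gives "wqhheca".

wqhheca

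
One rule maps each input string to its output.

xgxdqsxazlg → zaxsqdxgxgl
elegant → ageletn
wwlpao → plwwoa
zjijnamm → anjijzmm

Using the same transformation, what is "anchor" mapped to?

hcnaro

In each case the input is transformed by: reverse the string, then move the first 2 characters to the end (rotate left by 2).
For "anchor", step one produces "rohcna"; step two turns that into "hcnaro".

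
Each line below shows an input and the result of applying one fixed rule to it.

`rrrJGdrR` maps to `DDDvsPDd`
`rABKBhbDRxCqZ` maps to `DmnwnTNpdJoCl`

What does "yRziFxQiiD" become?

The pattern: shift every letter 12 places forward in the alphabet (wrapping around), then flip the case of every letter.
Working it through for "yRziFxQiiD": intermediate "kDluRjCuuP", final "KdLUrJcUUp".

KdLUrJcUUp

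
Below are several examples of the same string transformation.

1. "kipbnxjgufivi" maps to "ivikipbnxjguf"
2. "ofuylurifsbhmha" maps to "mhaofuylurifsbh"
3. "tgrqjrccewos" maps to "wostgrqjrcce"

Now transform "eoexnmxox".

Rule — move the last 3 characters to the front (rotate right by 3).
Applying that to "eoexnmxox" gives "xoxeoexnm".

xoxeoexnm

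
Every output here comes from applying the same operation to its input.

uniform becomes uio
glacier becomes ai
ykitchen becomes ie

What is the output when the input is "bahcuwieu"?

uiu

The rule is to keep every other character starting from the first (positions 1st, 3rd, 5th, ...), then keep only the vowels.
For "bahcuwieu", step one produces "bhuiu"; step two turns that into "uiu".
(Check on "uniform": → "uiom" → "uio" ✓)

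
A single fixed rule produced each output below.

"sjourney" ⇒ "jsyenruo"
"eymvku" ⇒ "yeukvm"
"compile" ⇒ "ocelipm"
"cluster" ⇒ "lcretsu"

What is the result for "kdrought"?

dkthguor

The pattern: reverse the string, then move the last 2 characters to the front (rotate right by 2).
"kdrought" → "thguordk" → "dkthguor".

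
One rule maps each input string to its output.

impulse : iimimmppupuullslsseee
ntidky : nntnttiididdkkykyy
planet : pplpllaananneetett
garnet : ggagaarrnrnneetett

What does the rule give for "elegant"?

The transformation: repeat every character 3 times, then swap each adjacent pair of characters (1↔2, 3↔4, ...).
On "elegant": the first step gives "eeellleeegggaaannnttt", and the second then gives "eelelleegeggaanannttt".
(Check on "ntidky": → "nnntttiiidddkkkyyy" → "nntnttiididdkkykyy" ✓)

eelelleegeggaanannttt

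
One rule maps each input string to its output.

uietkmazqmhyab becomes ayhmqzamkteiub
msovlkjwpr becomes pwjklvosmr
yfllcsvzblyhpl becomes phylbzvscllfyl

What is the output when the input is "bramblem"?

elbmarbm

The pattern: reverse the string, then move the first character to the end.
On "bramblem": the first step gives "melbmarb", and the second then gives "elbmarbm".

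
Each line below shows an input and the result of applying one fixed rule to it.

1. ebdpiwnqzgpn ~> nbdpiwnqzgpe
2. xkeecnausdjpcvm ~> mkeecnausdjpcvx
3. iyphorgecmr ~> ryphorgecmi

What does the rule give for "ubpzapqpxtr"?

rbpzapqpxtu

What's happening: swap the first and last characters.
On "ubpzapqpxtr" that produces "rbpzapqpxtu".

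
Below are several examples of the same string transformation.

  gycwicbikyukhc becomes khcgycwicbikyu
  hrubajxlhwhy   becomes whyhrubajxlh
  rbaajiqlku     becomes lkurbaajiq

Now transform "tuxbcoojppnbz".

The transformation: move the last 3 characters to the front (rotate right by 3).
Doing the same to "tuxbcoojppnbz": "nbztuxbcoojpp".

nbztuxbcoojpp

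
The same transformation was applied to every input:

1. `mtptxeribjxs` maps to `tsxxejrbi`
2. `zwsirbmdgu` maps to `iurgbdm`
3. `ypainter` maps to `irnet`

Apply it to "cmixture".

xetru

Each output is the input with this applied: delete the first 3 characters, then take characters alternately from the front and the back (1st, last, 2nd, 2nd-last, ...).
Applying both steps to "cmixture": "xture", then "xetru".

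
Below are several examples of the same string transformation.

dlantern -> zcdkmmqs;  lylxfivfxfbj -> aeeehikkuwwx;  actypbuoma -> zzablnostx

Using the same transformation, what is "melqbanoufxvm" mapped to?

zadekllmnptuw

Looking at the pairs, the operation is to sort the characters into alphabetical order, then shift every letter 1 place backward in the alphabet (wrapping around).
Working it through for "melqbanoufxvm": intermediate "abeflmmnoquvx", final "zadekllmnptuw".
(Check on "dlantern": → "adelnnrt" → "zcdkmmqs" ✓)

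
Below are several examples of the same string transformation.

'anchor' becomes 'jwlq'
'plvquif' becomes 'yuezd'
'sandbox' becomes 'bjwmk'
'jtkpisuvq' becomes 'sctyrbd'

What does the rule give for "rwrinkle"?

afarwt

What's happening: shift every letter 9 places forward in the alphabet (wrapping around), then delete the last 2 characters.
"rwrinkle" → "afarwt".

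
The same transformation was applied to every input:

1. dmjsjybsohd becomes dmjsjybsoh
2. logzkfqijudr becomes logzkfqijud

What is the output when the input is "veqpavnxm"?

veqpavnx

Rule — delete the last character.
Applying that to "veqpavnxm" gives "veqpavnx".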